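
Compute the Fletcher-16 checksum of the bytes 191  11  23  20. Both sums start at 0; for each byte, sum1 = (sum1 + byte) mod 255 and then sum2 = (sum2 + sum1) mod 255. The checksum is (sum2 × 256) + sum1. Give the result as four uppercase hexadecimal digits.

Running sums (mod 255):
  after byte 0 (191): sum1=191, sum2=191
  after byte 1 (11): sum1=202, sum2=138
  after byte 2 (23): sum1=225, sum2=108
  after byte 3 (20): sum1=245, sum2=98
Checksum = sum2·256 + sum1 = 98·256 + 245 = 25333 = 0x62F5.

62F5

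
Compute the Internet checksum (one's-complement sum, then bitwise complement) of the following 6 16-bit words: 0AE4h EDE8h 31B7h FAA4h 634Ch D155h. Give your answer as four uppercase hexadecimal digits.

A634

One's-complement addition (fold any carry out of bit 15 back into bit 0):
  0x0AE4 + 0xEDE8 = 0x0F8CC
  0xF8CC + 0x31B7 = 0x12A83 → wrap carry → 0x2A84
  0x2A84 + 0xFAA4 = 0x12528 → wrap carry → 0x2529
  0x2529 + 0x634C = 0x08875
  0x8875 + 0xD155 = 0x159CA → wrap carry → 0x59CB
One's-complement sum = 0x59CB.
Checksum = ~0x59CB & 0xFFFF = 0xA634.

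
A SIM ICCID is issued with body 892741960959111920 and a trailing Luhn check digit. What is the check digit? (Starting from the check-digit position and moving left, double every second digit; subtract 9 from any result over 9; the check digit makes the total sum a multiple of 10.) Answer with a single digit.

Partial digits right→left: 0 2 9 1 1 1 9 5 9 0 6 9 1 4 7 2 9 8
Double every second digit counting from the check-digit position (so the 1st, 3rd, 5th, ... of the partial from the right).
  doubled (with −9 where >9): 0 9 2 9 9 3 2 5 9 → sum 48
  kept as-is: 2 1 1 5 0 9 4 2 8 → sum 32
Total = 48 + 32 = 80.
Check digit = (10 − (80 mod 10)) mod 10 = 0.

0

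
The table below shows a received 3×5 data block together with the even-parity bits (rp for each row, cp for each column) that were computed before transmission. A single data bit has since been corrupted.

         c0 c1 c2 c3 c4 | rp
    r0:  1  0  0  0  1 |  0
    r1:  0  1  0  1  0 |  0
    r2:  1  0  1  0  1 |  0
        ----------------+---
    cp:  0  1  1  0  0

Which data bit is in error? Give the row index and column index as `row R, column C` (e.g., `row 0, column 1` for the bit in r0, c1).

row 2, column 3

Recompute each row's even parity and compare to rp:
  r0: data parity 0, sent rp 0 → ok
  r1: data parity 0, sent rp 0 → ok
  r2: data parity 1, sent rp 0 → mismatch
Recompute each column's even parity and compare to cp:
  c0: data parity 0, sent cp 0 → ok
  c1: data parity 1, sent cp 1 → ok
  c2: data parity 1, sent cp 1 → ok
  c3: data parity 1, sent cp 0 → mismatch
  c4: data parity 0, sent cp 0 → ok
Exactly one row (r2) and one column (c3) fail → the flipped bit is at their intersection.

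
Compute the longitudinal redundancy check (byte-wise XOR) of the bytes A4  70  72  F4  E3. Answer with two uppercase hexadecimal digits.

B1

XOR the bytes together:
  start with 0xA4
  0xA4 ⊕ 0x70 = 0xD4
  0xD4 ⊕ 0x72 = 0xA6
  0xA6 ⊕ 0xF4 = 0x52
  0x52 ⊕ 0xE3 = 0xB1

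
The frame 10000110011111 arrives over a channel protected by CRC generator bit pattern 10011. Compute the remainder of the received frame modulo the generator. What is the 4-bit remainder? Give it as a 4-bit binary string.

Modulo-2 division of 10000110011111 by 10011:
  pos 0: 10000 XOR 10011 = 00011
  pos 3: 11110 XOR 10011 = 01101
  pos 4: 11010 XOR 10011 = 01001
  pos 5: 10011 XOR 10011 = 00000
Remainder = 1111 (nonzero — an error is detected).

1111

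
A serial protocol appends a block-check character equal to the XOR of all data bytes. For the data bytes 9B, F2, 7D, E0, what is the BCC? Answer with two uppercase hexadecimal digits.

F4

XOR the bytes together:
  start with 0x9B
  0x9B ⊕ 0xF2 = 0x69
  0x69 ⊕ 0x7D = 0x14
  0x14 ⊕ 0xE0 = 0xF4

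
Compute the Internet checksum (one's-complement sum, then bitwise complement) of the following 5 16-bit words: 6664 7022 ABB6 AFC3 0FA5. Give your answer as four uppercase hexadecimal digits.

BE59

One's-complement addition (fold any carry out of bit 15 back into bit 0):
  0x6664 + 0x7022 = 0x0D686
  0xD686 + 0xABB6 = 0x1823C → wrap carry → 0x823D
  0x823D + 0xAFC3 = 0x13200 → wrap carry → 0x3201
  0x3201 + 0x0FA5 = 0x041A6
One's-complement sum = 0x41A6.
Checksum = ~0x41A6 & 0xFFFF = 0xBE59.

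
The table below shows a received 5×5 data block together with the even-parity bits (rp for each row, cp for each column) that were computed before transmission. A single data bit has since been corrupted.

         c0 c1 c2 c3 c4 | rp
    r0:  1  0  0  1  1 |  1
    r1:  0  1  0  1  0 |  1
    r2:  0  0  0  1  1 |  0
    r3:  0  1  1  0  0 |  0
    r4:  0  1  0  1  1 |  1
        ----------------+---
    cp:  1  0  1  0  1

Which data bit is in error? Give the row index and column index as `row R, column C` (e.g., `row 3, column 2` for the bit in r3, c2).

row 1, column 1

Recompute each row's even parity and compare to rp:
  r0: data parity 1, sent rp 1 → ok
  r1: data parity 0, sent rp 1 → mismatch
  r2: data parity 0, sent rp 0 → ok
  r3: data parity 0, sent rp 0 → ok
  r4: data parity 1, sent rp 1 → ok
Recompute each column's even parity and compare to cp:
  c0: data parity 1, sent cp 1 → ok
  c1: data parity 1, sent cp 0 → mismatch
  c2: data parity 1, sent cp 1 → ok
  c3: data parity 0, sent cp 0 → ok
  c4: data parity 1, sent cp 1 → ok
Exactly one row (r1) and one column (c1) fail → the flipped bit is at their intersection.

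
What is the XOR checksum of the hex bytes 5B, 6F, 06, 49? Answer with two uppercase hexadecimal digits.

XOR the bytes together:
  start with 0x5B
  0x5B ⊕ 0x6F = 0x34
  0x34 ⊕ 0x06 = 0x32
  0x32 ⊕ 0x49 = 0x7B

7B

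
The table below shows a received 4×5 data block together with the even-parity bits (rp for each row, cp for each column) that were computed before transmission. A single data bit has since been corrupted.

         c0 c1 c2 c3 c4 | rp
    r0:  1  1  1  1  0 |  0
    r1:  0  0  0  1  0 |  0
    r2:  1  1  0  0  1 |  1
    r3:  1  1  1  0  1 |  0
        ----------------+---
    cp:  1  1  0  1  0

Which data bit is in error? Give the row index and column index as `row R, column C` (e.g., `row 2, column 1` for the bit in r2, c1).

Recompute each row's even parity and compare to rp:
  r0: data parity 0, sent rp 0 → ok
  r1: data parity 1, sent rp 0 → mismatch
  r2: data parity 1, sent rp 1 → ok
  r3: data parity 0, sent rp 0 → ok
Recompute each column's even parity and compare to cp:
  c0: data parity 1, sent cp 1 → ok
  c1: data parity 1, sent cp 1 → ok
  c2: data parity 0, sent cp 0 → ok
  c3: data parity 0, sent cp 1 → mismatch
  c4: data parity 0, sent cp 0 → ok
Exactly one row (r1) and one column (c3) fail → the flipped bit is at their intersection.

row 1, column 3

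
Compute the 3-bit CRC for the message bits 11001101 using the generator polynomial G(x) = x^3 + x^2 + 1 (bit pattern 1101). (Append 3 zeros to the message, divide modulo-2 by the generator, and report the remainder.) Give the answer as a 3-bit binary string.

Append 3 zeros: 11001101000. Divide by 1101 (XOR where the leading bit is 1):
  pos 0: 1100 XOR 1101 = 0001
  pos 3: 1110 XOR 1101 = 0011
  pos 5: 1110 XOR 1101 = 0011
  pos 7: 1100 XOR 1101 = 0001
Remainder (last 3 bits) = 001. This is the CRC / FCS.

001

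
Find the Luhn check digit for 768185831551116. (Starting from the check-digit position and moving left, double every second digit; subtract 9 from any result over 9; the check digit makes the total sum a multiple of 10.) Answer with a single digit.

4

Partial digits right→left: 6 1 1 1 5 5 1 3 8 5 8 1 8 6 7
Double every second digit counting from the check-digit position (so the 1st, 3rd, 5th, ... of the partial from the right).
  doubled (with −9 where >9): 3 2 1 2 7 7 7 5 → sum 34
  kept as-is: 1 1 5 3 5 1 6 → sum 22
Total = 34 + 22 = 56.
Check digit = (10 − (56 mod 10)) mod 10 = 4.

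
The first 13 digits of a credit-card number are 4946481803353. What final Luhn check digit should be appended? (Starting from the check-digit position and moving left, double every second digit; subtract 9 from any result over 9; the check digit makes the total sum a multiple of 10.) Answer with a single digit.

Partial digits right→left: 3 5 3 3 0 8 1 8 4 6 4 9 4
Double every second digit counting from the check-digit position (so the 1st, 3rd, 5th, ... of the partial from the right).
  doubled (with −9 where >9): 6 6 0 2 8 8 8 → sum 38
  kept as-is: 5 3 8 8 6 9 → sum 39
Total = 38 + 39 = 77.
Check digit = (10 − (77 mod 10)) mod 10 = 3.

3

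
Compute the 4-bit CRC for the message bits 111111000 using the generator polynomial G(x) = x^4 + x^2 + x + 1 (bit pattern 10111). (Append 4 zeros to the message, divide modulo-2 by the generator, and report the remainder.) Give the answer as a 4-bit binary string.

Append 4 zeros: 1111110000000. Divide by 10111 (XOR where the leading bit is 1):
  pos 0: 11111 XOR 10111 = 01000
  pos 1: 10001 XOR 10111 = 00110
  pos 3: 11000 XOR 10111 = 01111
  pos 4: 11110 XOR 10111 = 01001
  pos 5: 10010 XOR 10111 = 00101
  pos 7: 10100 XOR 10111 = 00011
Remainder (last 4 bits) = 0110. This is the CRC / FCS.

0110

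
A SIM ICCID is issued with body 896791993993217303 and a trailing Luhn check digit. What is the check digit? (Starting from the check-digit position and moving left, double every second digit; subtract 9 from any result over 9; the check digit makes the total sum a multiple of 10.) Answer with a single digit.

Partial digits right→left: 3 0 3 7 1 2 3 9 9 3 9 9 1 9 7 6 9 8
Double every second digit counting from the check-digit position (so the 1st, 3rd, 5th, ... of the partial from the right).
  doubled (with −9 where >9): 6 6 2 6 9 9 2 5 9 → sum 54
  kept as-is: 0 7 2 9 3 9 9 6 8 → sum 53
Total = 54 + 53 = 107.
Check digit = (10 − (107 mod 10)) mod 10 = 3.

3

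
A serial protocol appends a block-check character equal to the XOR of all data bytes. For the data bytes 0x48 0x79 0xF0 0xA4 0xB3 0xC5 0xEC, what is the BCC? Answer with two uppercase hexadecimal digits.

FF

XOR the bytes together:
  start with 0x48
  0x48 ⊕ 0x79 = 0x31
  0x31 ⊕ 0xF0 = 0xC1
  0xC1 ⊕ 0xA4 = 0x65
  0x65 ⊕ 0xB3 = 0xD6
  0xD6 ⊕ 0xC5 = 0x13
  0x13 ⊕ 0xEC = 0xFF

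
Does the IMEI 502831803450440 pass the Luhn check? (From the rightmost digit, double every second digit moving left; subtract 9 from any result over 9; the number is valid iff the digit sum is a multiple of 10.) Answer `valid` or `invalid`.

invalid

From the right, keep odd positions and double even positions (subtract 9 from any doubled value over 9):
  doubled (positions 2,4,...): 8 0 8 0 2 7 0 → sum 25
  kept (positions 1,3,...): 0 4 5 3 8 3 2 5 → sum 30
Total = 55.
55 mod 10 = 5, so the number is invalid.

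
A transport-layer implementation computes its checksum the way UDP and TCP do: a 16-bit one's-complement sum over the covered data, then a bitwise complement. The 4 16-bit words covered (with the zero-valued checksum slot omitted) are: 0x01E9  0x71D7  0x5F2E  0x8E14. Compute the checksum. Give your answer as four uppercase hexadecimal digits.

One's-complement addition (fold any carry out of bit 15 back into bit 0):
  0x01E9 + 0x71D7 = 0x073C0
  0x73C0 + 0x5F2E = 0x0D2EE
  0xD2EE + 0x8E14 = 0x16102 → wrap carry → 0x6103
One's-complement sum = 0x6103.
Checksum = ~0x6103 & 0xFFFF = 0x9EFC.

9EFC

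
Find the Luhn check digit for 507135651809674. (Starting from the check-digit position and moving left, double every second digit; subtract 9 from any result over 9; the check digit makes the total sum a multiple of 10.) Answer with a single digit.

Partial digits right→left: 4 7 6 9 0 8 1 5 6 5 3 1 7 0 5
Double every second digit counting from the check-digit position (so the 1st, 3rd, 5th, ... of the partial from the right).
  doubled (with −9 where >9): 8 3 0 2 3 6 5 1 → sum 28
  kept as-is: 7 9 8 5 5 1 0 → sum 35
Total = 28 + 35 = 63.
Check digit = (10 − (63 mod 10)) mod 10 = 7.

7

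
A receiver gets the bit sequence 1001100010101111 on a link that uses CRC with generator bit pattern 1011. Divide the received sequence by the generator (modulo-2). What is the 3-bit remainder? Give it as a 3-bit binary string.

001

Modulo-2 division of 1001100010101111 by 1011:
  pos 0: 1001 XOR 1011 = 0010
  pos 2: 1010 XOR 1011 = 0001
  pos 5: 1001 XOR 1011 = 0010
  pos 7: 1001 XOR 1011 = 0010
  pos 9: 1001 XOR 1011 = 0010
  pos 11: 1011 XOR 1011 = 0000
Remainder = 001 (nonzero — an error is detected).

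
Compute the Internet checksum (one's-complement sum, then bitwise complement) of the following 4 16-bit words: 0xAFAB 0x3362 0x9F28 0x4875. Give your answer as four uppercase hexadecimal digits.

One's-complement addition (fold any carry out of bit 15 back into bit 0):
  0xAFAB + 0x3362 = 0x0E30D
  0xE30D + 0x9F28 = 0x18235 → wrap carry → 0x8236
  0x8236 + 0x4875 = 0x0CAAB
One's-complement sum = 0xCAAB.
Checksum = ~0xCAAB & 0xFFFF = 0x3554.

3554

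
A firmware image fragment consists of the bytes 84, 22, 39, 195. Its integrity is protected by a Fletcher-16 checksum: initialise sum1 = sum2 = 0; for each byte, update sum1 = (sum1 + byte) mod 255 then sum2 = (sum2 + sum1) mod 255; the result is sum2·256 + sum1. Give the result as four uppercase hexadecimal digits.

A555

Running sums (mod 255):
  after byte 0 (84): sum1=84, sum2=84
  after byte 1 (22): sum1=106, sum2=190
  after byte 2 (39): sum1=145, sum2=80
  after byte 3 (195): sum1=85, sum2=165
Checksum = sum2·256 + sum1 = 165·256 + 85 = 42325 = 0xA555.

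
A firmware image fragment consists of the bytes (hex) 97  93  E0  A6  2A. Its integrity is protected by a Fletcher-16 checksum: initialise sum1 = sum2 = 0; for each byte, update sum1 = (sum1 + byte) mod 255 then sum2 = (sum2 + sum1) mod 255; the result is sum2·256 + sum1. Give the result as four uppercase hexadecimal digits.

5EDC

Running sums (mod 255):
  after byte 0 (97): sum1=151, sum2=151
  after byte 1 (93): sum1=43, sum2=194
  after byte 2 (E0): sum1=12, sum2=206
  after byte 3 (A6): sum1=178, sum2=129
  after byte 4 (2A): sum1=220, sum2=94
Checksum = sum2·256 + sum1 = 94·256 + 220 = 24284 = 0x5EDC.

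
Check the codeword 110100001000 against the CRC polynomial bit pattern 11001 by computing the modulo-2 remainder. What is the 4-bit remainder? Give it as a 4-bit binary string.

Modulo-2 division of 110100001000 by 11001:
  pos 0: 11010 XOR 11001 = 00011
  pos 3: 11000 XOR 11001 = 00001
  pos 7: 11000 XOR 11001 = 00001
Remainder = 0001 (nonzero — an error is detected).

0001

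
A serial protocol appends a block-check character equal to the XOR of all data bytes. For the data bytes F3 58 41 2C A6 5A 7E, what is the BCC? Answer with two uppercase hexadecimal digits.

44

XOR the bytes together:
  start with 0xF3
  0xF3 ⊕ 0x58 = 0xAB
  0xAB ⊕ 0x41 = 0xEA
  0xEA ⊕ 0x2C = 0xC6
  0xC6 ⊕ 0xA6 = 0x60
  0x60 ⊕ 0x5A = 0x3A
  0x3A ⊕ 0x7E = 0x44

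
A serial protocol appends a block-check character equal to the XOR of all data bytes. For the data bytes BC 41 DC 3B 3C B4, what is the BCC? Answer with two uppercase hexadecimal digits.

92

XOR the bytes together:
  start with 0xBC
  0xBC ⊕ 0x41 = 0xFD
  0xFD ⊕ 0xDC = 0x21
  0x21 ⊕ 0x3B = 0x1A
  0x1A ⊕ 0x3C = 0x26
  0x26 ⊕ 0xB4 = 0x92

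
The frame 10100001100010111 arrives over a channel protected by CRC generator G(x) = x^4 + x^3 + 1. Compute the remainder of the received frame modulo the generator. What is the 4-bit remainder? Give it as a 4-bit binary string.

1011

Modulo-2 division of 10100001100010111 by 11001:
  pos 0: 10100 XOR 11001 = 01101
  pos 1: 11010 XOR 11001 = 00011
  pos 4: 11011 XOR 11001 = 00010
  pos 7: 10000 XOR 11001 = 01001
  pos 8: 10011 XOR 11001 = 01010
  pos 9: 10100 XOR 11001 = 01101
  pos 10: 11011 XOR 11001 = 00010
Remainder = 1011 (nonzero — an error is detected).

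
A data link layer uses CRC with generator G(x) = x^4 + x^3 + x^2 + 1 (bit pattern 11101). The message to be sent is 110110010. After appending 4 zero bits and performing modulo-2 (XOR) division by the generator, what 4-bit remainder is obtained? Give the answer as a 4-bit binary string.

1011

Append 4 zeros: 1101100100000. Divide by 11101 (XOR where the leading bit is 1):
  pos 0: 11011 XOR 11101 = 00110
  pos 2: 11000 XOR 11101 = 00101
  pos 4: 10110 XOR 11101 = 01011
  pos 5: 10110 XOR 11101 = 01011
  pos 6: 10110 XOR 11101 = 01011
  pos 7: 10110 XOR 11101 = 01011
  pos 8: 10110 XOR 11101 = 01011
Remainder (last 4 bits) = 1011. This is the CRC / FCS.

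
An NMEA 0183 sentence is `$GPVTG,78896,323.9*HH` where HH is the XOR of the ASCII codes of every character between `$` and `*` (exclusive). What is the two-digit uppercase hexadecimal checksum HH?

XOR the ASCII codes of the payload characters:
  'G' = 0x47 → acc = 0x47
  'P' = 0x50 → acc = 0x17
  'V' = 0x56 → acc = 0x41
  'T' = 0x54 → acc = 0x15
  'G' = 0x47 → acc = 0x52
  ',' = 0x2C → acc = 0x7E
  '7' = 0x37 → acc = 0x49
  '8' = 0x38 → acc = 0x71
  '8' = 0x38 → acc = 0x49
  '9' = 0x39 → acc = 0x70
  '6' = 0x36 → acc = 0x46
  ',' = 0x2C → acc = 0x6A
  '3' = 0x33 → acc = 0x59
  '2' = 0x32 → acc = 0x6B
  '3' = 0x33 → acc = 0x58
  '.' = 0x2E → acc = 0x76
  '9' = 0x39 → acc = 0x4F
Checksum = 0x4F.

4F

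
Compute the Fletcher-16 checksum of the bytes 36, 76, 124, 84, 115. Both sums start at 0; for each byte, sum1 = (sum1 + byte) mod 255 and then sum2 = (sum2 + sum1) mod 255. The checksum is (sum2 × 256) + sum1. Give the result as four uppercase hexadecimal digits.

Running sums (mod 255):
  after byte 0 (36): sum1=36, sum2=36
  after byte 1 (76): sum1=112, sum2=148
  after byte 2 (124): sum1=236, sum2=129
  after byte 3 (84): sum1=65, sum2=194
  after byte 4 (115): sum1=180, sum2=119
Checksum = sum2·256 + sum1 = 119·256 + 180 = 30644 = 0x77B4.

77B4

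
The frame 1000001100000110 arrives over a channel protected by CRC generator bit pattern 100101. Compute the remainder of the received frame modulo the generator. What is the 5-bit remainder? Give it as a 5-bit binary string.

01110

Modulo-2 division of 1000001100000110 by 100101:
  pos 0: 100000 XOR 100101 = 000101
  pos 3: 101110 XOR 100101 = 001011
  pos 5: 101100 XOR 100101 = 001001
  pos 7: 100100 XOR 100101 = 000001
Remainder = 01110 (nonzero — an error is detected).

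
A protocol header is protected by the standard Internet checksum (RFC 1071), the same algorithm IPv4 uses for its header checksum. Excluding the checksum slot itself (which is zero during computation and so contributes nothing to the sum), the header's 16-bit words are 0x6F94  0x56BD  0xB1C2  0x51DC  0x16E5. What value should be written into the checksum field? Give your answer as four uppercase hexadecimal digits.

One's-complement addition (fold any carry out of bit 15 back into bit 0):
  0x6F94 + 0x56BD = 0x0C651
  0xC651 + 0xB1C2 = 0x17813 → wrap carry → 0x7814
  0x7814 + 0x51DC = 0x0C9F0
  0xC9F0 + 0x16E5 = 0x0E0D5
One's-complement sum = 0xE0D5.
Checksum = ~0xE0D5 & 0xFFFF = 0x1F2A.

1F2A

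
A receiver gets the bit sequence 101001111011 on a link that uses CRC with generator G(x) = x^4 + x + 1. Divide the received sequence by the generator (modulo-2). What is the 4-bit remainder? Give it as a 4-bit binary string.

0110

Modulo-2 division of 101001111011 by 10011:
  pos 0: 10100 XOR 10011 = 00111
  pos 2: 11111 XOR 10011 = 01100
  pos 3: 11001 XOR 10011 = 01010
  pos 4: 10101 XOR 10011 = 00110
  pos 6: 11001 XOR 10011 = 01010
  pos 7: 10101 XOR 10011 = 00110
Remainder = 0110 (nonzero — an error is detected).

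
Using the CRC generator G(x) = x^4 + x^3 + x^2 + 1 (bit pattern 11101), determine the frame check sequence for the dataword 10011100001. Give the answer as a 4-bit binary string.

Append 4 zeros: 100111000010000. Divide by 11101 (XOR where the leading bit is 1):
  pos 0: 10011 XOR 11101 = 01110
  pos 1: 11101 XOR 11101 = 00000
  pos 10: 10000 XOR 11101 = 01101
Remainder (last 4 bits) = 1101. This is the CRC / FCS.

1101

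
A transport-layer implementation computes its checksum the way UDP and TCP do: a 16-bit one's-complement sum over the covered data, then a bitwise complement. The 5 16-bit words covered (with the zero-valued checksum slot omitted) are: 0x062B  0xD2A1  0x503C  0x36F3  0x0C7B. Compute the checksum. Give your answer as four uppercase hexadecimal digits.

One's-complement addition (fold any carry out of bit 15 back into bit 0):
  0x062B + 0xD2A1 = 0x0D8CC
  0xD8CC + 0x503C = 0x12908 → wrap carry → 0x2909
  0x2909 + 0x36F3 = 0x05FFC
  0x5FFC + 0x0C7B = 0x06C77
One's-complement sum = 0x6C77.
Checksum = ~0x6C77 & 0xFFFF = 0x9388.

9388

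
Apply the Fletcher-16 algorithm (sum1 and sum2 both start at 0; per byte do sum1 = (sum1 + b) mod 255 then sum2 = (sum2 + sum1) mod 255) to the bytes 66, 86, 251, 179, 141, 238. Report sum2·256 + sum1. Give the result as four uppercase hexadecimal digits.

52C4

Running sums (mod 255):
  after byte 0 (66): sum1=66, sum2=66
  after byte 1 (86): sum1=152, sum2=218
  after byte 2 (251): sum1=148, sum2=111
  after byte 3 (179): sum1=72, sum2=183
  after byte 4 (141): sum1=213, sum2=141
  after byte 5 (238): sum1=196, sum2=82
Checksum = sum2·256 + sum1 = 82·256 + 196 = 21188 = 0x52C4.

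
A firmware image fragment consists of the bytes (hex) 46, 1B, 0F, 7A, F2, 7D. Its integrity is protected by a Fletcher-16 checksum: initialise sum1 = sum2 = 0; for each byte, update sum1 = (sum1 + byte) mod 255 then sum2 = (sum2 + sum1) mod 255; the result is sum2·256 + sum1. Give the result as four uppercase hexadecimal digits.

Running sums (mod 255):
  after byte 0 (46): sum1=70, sum2=70
  after byte 1 (1B): sum1=97, sum2=167
  after byte 2 (0F): sum1=112, sum2=24
  after byte 3 (7A): sum1=234, sum2=3
  after byte 4 (F2): sum1=221, sum2=224
  after byte 5 (7D): sum1=91, sum2=60
Checksum = sum2·256 + sum1 = 60·256 + 91 = 15451 = 0x3C5B.

3C5B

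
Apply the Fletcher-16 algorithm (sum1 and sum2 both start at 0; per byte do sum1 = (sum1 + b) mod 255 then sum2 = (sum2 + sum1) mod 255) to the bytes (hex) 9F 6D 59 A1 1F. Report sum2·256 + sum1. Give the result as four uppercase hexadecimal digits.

Running sums (mod 255):
  after byte 0 (9F): sum1=159, sum2=159
  after byte 1 (6D): sum1=13, sum2=172
  after byte 2 (59): sum1=102, sum2=19
  after byte 3 (A1): sum1=8, sum2=27
  after byte 4 (1F): sum1=39, sum2=66
Checksum = sum2·256 + sum1 = 66·256 + 39 = 16935 = 0x4227.

4227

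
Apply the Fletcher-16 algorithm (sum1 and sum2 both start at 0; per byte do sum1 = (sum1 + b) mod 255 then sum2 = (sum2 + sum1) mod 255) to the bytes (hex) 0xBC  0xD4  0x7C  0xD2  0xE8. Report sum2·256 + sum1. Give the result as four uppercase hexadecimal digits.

Running sums (mod 255):
  after byte 0 (0xBC): sum1=188, sum2=188
  after byte 1 (0xD4): sum1=145, sum2=78
  after byte 2 (0x7C): sum1=14, sum2=92
  after byte 3 (0xD2): sum1=224, sum2=61
  after byte 4 (0xE8): sum1=201, sum2=7
Checksum = sum2·256 + sum1 = 7·256 + 201 = 1993 = 0x07C9.

07C9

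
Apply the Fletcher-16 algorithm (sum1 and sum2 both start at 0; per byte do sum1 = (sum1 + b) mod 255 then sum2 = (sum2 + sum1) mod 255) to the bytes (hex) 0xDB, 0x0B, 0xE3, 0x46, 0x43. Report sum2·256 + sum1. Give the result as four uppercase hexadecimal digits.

F254

Running sums (mod 255):
  after byte 0 (0xDB): sum1=219, sum2=219
  after byte 1 (0x0B): sum1=230, sum2=194
  after byte 2 (0xE3): sum1=202, sum2=141
  after byte 3 (0x46): sum1=17, sum2=158
  after byte 4 (0x43): sum1=84, sum2=242
Checksum = sum2·256 + sum1 = 242·256 + 84 = 62036 = 0xF254.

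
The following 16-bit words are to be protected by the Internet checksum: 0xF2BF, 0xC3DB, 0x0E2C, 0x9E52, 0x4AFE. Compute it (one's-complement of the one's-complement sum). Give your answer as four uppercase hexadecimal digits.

51E7

One's-complement addition (fold any carry out of bit 15 back into bit 0):
  0xF2BF + 0xC3DB = 0x1B69A → wrap carry → 0xB69B
  0xB69B + 0x0E2C = 0x0C4C7
  0xC4C7 + 0x9E52 = 0x16319 → wrap carry → 0x631A
  0x631A + 0x4AFE = 0x0AE18
One's-complement sum = 0xAE18.
Checksum = ~0xAE18 & 0xFFFF = 0x51E7.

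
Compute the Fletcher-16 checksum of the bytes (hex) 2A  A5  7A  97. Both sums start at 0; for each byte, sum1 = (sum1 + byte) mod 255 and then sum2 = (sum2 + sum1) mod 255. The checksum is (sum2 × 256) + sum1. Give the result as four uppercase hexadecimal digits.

26E1

Running sums (mod 255):
  after byte 0 (2A): sum1=42, sum2=42
  after byte 1 (A5): sum1=207, sum2=249
  after byte 2 (7A): sum1=74, sum2=68
  after byte 3 (97): sum1=225, sum2=38
Checksum = sum2·256 + sum1 = 38·256 + 225 = 9953 = 0x26E1.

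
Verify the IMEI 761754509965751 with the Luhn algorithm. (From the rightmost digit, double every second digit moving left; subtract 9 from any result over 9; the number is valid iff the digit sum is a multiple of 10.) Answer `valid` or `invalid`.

invalid

From the right, keep odd positions and double even positions (subtract 9 from any doubled value over 9):
  doubled (positions 2,4,...): 1 1 9 0 8 5 3 → sum 27
  kept (positions 1,3,...): 1 7 6 9 5 5 1 7 → sum 41
Total = 68.
68 mod 10 = 8, so the number is invalid.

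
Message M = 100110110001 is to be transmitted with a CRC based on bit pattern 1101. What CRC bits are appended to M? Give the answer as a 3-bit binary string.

101

Append 3 zeros: 100110110001000. Divide by 1101 (XOR where the leading bit is 1):
  pos 0: 1001 XOR 1101 = 0100
  pos 1: 1001 XOR 1101 = 0100
  pos 2: 1000 XOR 1101 = 0101
  pos 3: 1011 XOR 1101 = 0110
  pos 4: 1101 XOR 1101 = 0000
  pos 11: 1000 XOR 1101 = 0101
Remainder (last 3 bits) = 101. This is the CRC / FCS.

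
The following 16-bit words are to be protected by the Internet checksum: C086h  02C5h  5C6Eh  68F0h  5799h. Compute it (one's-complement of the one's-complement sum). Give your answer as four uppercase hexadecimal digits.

1FBC

One's-complement addition (fold any carry out of bit 15 back into bit 0):
  0xC086 + 0x02C5 = 0x0C34B
  0xC34B + 0x5C6E = 0x11FB9 → wrap carry → 0x1FBA
  0x1FBA + 0x68F0 = 0x088AA
  0x88AA + 0x5799 = 0x0E043
One's-complement sum = 0xE043.
Checksum = ~0xE043 & 0xFFFF = 0x1FBC.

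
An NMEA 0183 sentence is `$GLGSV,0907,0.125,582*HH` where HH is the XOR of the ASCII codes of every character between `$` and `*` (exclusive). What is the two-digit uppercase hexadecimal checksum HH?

XOR the ASCII codes of the payload characters:
  'G' = 0x47 → acc = 0x47
  'L' = 0x4C → acc = 0x0B
  'G' = 0x47 → acc = 0x4C
  'S' = 0x53 → acc = 0x1F
  'V' = 0x56 → acc = 0x49
  ',' = 0x2C → acc = 0x65
  '0' = 0x30 → acc = 0x55
  '9' = 0x39 → acc = 0x6C
  '0' = 0x30 → acc = 0x5C
  '7' = 0x37 → acc = 0x6B
  ',' = 0x2C → acc = 0x47
  '0' = 0x30 → acc = 0x77
  '.' = 0x2E → acc = 0x59
  '1' = 0x31 → acc = 0x68
  '2' = 0x32 → acc = 0x5A
  '5' = 0x35 → acc = 0x6F
  ',' = 0x2C → acc = 0x43
  '5' = 0x35 → acc = 0x76
  '8' = 0x38 → acc = 0x4E
  '2' = 0x32 → acc = 0x7C
Checksum = 0x7C.

7C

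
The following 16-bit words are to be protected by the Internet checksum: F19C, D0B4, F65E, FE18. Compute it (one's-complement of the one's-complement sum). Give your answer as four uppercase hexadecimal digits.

4936

One's-complement addition (fold any carry out of bit 15 back into bit 0):
  0xF19C + 0xD0B4 = 0x1C250 → wrap carry → 0xC251
  0xC251 + 0xF65E = 0x1B8AF → wrap carry → 0xB8B0
  0xB8B0 + 0xFE18 = 0x1B6C8 → wrap carry → 0xB6C9
One's-complement sum = 0xB6C9.
Checksum = ~0xB6C9 & 0xFFFF = 0x4936.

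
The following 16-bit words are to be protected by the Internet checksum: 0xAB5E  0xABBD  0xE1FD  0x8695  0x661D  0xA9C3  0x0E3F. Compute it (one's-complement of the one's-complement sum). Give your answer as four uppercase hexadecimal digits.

2230

One's-complement addition (fold any carry out of bit 15 back into bit 0):
  0xAB5E + 0xABBD = 0x1571B → wrap carry → 0x571C
  0x571C + 0xE1FD = 0x13919 → wrap carry → 0x391A
  0x391A + 0x8695 = 0x0BFAF
  0xBFAF + 0x661D = 0x125CC → wrap carry → 0x25CD
  0x25CD + 0xA9C3 = 0x0CF90
  0xCF90 + 0x0E3F = 0x0DDCF
One's-complement sum = 0xDDCF.
Checksum = ~0xDDCF & 0xFFFF = 0x2230.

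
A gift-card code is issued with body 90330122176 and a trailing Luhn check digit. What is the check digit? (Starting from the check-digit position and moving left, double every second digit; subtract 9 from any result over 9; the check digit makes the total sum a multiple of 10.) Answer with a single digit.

3

Partial digits right→left: 6 7 1 2 2 1 0 3 3 0 9
Double every second digit counting from the check-digit position (so the 1st, 3rd, 5th, ... of the partial from the right).
  doubled (with −9 where >9): 3 2 4 0 6 9 → sum 24
  kept as-is: 7 2 1 3 0 → sum 13
Total = 24 + 13 = 37.
Check digit = (10 − (37 mod 10)) mod 10 = 3.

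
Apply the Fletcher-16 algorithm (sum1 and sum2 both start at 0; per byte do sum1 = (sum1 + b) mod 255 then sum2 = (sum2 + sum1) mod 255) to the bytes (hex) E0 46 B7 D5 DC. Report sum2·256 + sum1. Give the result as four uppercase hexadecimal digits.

Running sums (mod 255):
  after byte 0 (E0): sum1=224, sum2=224
  after byte 1 (46): sum1=39, sum2=8
  after byte 2 (B7): sum1=222, sum2=230
  after byte 3 (D5): sum1=180, sum2=155
  after byte 4 (DC): sum1=145, sum2=45
Checksum = sum2·256 + sum1 = 45·256 + 145 = 11665 = 0x2D91.

2D91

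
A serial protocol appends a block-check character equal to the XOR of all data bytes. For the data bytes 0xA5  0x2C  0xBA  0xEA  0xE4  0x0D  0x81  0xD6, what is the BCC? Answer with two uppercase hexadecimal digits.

67

XOR the bytes together:
  start with 0xA5
  0xA5 ⊕ 0x2C = 0x89
  0x89 ⊕ 0xBA = 0x33
  0x33 ⊕ 0xEA = 0xD9
  0xD9 ⊕ 0xE4 = 0x3D
  0x3D ⊕ 0x0D = 0x30
  0x30 ⊕ 0x81 = 0xB1
  0xB1 ⊕ 0xD6 = 0x67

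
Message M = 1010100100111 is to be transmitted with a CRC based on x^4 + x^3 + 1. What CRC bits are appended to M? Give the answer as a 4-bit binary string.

Append 4 zeros: 10101001001110000. Divide by 11001 (XOR where the leading bit is 1):
  pos 0: 10101 XOR 11001 = 01100
  pos 1: 11000 XOR 11001 = 00001
  pos 5: 10100 XOR 11001 = 01101
  pos 6: 11011 XOR 11001 = 00010
  pos 9: 10110 XOR 11001 = 01111
  pos 10: 11110 XOR 11001 = 00111
  pos 12: 11100 XOR 11001 = 00101
Remainder (last 4 bits) = 0101. This is the CRC / FCS.

0101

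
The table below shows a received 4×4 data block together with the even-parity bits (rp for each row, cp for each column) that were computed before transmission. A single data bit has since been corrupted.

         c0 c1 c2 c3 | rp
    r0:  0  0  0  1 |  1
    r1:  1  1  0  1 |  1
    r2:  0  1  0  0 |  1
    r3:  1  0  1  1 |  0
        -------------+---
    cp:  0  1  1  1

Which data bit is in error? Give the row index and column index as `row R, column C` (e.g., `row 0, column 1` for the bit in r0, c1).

Recompute each row's even parity and compare to rp:
  r0: data parity 1, sent rp 1 → ok
  r1: data parity 1, sent rp 1 → ok
  r2: data parity 1, sent rp 1 → ok
  r3: data parity 1, sent rp 0 → mismatch
Recompute each column's even parity and compare to cp:
  c0: data parity 0, sent cp 0 → ok
  c1: data parity 0, sent cp 1 → mismatch
  c2: data parity 1, sent cp 1 → ok
  c3: data parity 1, sent cp 1 → ok
Exactly one row (r3) and one column (c1) fail → the flipped bit is at their intersection.

row 3, column 1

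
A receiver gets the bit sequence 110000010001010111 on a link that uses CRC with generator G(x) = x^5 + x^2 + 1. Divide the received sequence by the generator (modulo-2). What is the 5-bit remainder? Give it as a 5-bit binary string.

00100

Modulo-2 division of 110000010001010111 by 100101:
  pos 0: 110000 XOR 100101 = 010101
  pos 1: 101010 XOR 100101 = 001111
  pos 3: 111110 XOR 100101 = 011011
  pos 4: 110110 XOR 100101 = 010011
  pos 5: 100110 XOR 100101 = 000011
  pos 9: 111010 XOR 100101 = 011111
  pos 10: 111111 XOR 100101 = 011010
  pos 11: 110101 XOR 100101 = 010000
  pos 12: 100001 XOR 100101 = 000100
Remainder = 00100 (nonzero — an error is detected).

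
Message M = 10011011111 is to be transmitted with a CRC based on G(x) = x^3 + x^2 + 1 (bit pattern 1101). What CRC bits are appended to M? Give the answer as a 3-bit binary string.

001

Append 3 zeros: 10011011111000. Divide by 1101 (XOR where the leading bit is 1):
  pos 0: 1001 XOR 1101 = 0100
  pos 1: 1001 XOR 1101 = 0100
  pos 2: 1000 XOR 1101 = 0101
  pos 3: 1011 XOR 1101 = 0110
  pos 4: 1101 XOR 1101 = 0000
  pos 8: 1110 XOR 1101 = 0011
  pos 10: 1100 XOR 1101 = 0001
Remainder (last 3 bits) = 001. This is the CRC / FCS.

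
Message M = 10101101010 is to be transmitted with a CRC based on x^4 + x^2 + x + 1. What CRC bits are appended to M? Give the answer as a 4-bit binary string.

Append 4 zeros: 101011010100000. Divide by 10111 (XOR where the leading bit is 1):
  pos 0: 10101 XOR 10111 = 00010
  pos 3: 10101 XOR 10111 = 00010
  pos 6: 10010 XOR 10111 = 00101
  pos 8: 10100 XOR 10111 = 00011
Remainder (last 4 bits) = 1100. This is the CRC / FCS.

1100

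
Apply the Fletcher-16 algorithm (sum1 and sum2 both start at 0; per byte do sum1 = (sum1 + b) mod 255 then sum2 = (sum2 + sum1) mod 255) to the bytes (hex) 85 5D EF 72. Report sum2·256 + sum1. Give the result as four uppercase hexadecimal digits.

8045

Running sums (mod 255):
  after byte 0 (85): sum1=133, sum2=133
  after byte 1 (5D): sum1=226, sum2=104
  after byte 2 (EF): sum1=210, sum2=59
  after byte 3 (72): sum1=69, sum2=128
Checksum = sum2·256 + sum1 = 128·256 + 69 = 32837 = 0x8045.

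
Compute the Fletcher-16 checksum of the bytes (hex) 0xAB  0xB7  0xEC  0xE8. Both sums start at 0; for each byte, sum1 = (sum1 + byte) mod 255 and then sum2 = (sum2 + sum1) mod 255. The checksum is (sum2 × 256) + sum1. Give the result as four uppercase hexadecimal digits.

Running sums (mod 255):
  after byte 0 (0xAB): sum1=171, sum2=171
  after byte 1 (0xB7): sum1=99, sum2=15
  after byte 2 (0xEC): sum1=80, sum2=95
  after byte 3 (0xE8): sum1=57, sum2=152
Checksum = sum2·256 + sum1 = 152·256 + 57 = 38969 = 0x9839.

9839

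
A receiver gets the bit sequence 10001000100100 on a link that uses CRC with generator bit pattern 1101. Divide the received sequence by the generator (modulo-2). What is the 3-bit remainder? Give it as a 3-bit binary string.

101

Modulo-2 division of 10001000100100 by 1101:
  pos 0: 1000 XOR 1101 = 0101
  pos 1: 1011 XOR 1101 = 0110
  pos 2: 1100 XOR 1101 = 0001
  pos 5: 1001 XOR 1101 = 0100
  pos 6: 1000 XOR 1101 = 0101
  pos 7: 1010 XOR 1101 = 0111
  pos 8: 1111 XOR 1101 = 0010
  pos 10: 1000 XOR 1101 = 0101
Remainder = 101 (nonzero — an error is detected).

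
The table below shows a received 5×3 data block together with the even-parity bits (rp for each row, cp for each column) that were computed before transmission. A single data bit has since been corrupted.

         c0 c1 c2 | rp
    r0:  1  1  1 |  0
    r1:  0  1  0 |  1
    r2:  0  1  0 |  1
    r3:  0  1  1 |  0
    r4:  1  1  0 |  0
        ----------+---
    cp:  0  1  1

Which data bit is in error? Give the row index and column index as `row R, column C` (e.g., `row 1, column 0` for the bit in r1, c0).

row 0, column 2

Recompute each row's even parity and compare to rp:
  r0: data parity 1, sent rp 0 → mismatch
  r1: data parity 1, sent rp 1 → ok
  r2: data parity 1, sent rp 1 → ok
  r3: data parity 0, sent rp 0 → ok
  r4: data parity 0, sent rp 0 → ok
Recompute each column's even parity and compare to cp:
  c0: data parity 0, sent cp 0 → ok
  c1: data parity 1, sent cp 1 → ok
  c2: data parity 0, sent cp 1 → mismatch
Exactly one row (r0) and one column (c2) fail → the flipped bit is at their intersection.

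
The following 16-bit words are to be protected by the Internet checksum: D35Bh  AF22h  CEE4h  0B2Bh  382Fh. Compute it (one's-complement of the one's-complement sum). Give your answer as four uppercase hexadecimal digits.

One's-complement addition (fold any carry out of bit 15 back into bit 0):
  0xD35B + 0xAF22 = 0x1827D → wrap carry → 0x827E
  0x827E + 0xCEE4 = 0x15162 → wrap carry → 0x5163
  0x5163 + 0x0B2B = 0x05C8E
  0x5C8E + 0x382F = 0x094BD
One's-complement sum = 0x94BD.
Checksum = ~0x94BD & 0xFFFF = 0x6B42.

6B42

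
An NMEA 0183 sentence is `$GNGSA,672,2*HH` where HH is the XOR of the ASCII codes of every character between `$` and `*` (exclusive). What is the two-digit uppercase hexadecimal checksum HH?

5D

XOR the ASCII codes of the payload characters:
  'G' = 0x47 → acc = 0x47
  'N' = 0x4E → acc = 0x09
  'G' = 0x47 → acc = 0x4E
  'S' = 0x53 → acc = 0x1D
  'A' = 0x41 → acc = 0x5C
  ',' = 0x2C → acc = 0x70
  '6' = 0x36 → acc = 0x46
  '7' = 0x37 → acc = 0x71
  '2' = 0x32 → acc = 0x43
  ',' = 0x2C → acc = 0x6F
  '2' = 0x32 → acc = 0x5D
Checksum = 0x5D.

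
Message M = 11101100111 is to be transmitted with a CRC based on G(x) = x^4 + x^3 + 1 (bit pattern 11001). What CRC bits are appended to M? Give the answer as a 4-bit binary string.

Append 4 zeros: 111011001110000. Divide by 11001 (XOR where the leading bit is 1):
  pos 0: 11101 XOR 11001 = 00100
  pos 2: 10010 XOR 11001 = 01011
  pos 3: 10110 XOR 11001 = 01111
  pos 4: 11111 XOR 11001 = 00110
  pos 6: 11011 XOR 11001 = 00010
  pos 9: 10000 XOR 11001 = 01001
  pos 10: 10010 XOR 11001 = 01011
Remainder (last 4 bits) = 1011. This is the CRC / FCS.

1011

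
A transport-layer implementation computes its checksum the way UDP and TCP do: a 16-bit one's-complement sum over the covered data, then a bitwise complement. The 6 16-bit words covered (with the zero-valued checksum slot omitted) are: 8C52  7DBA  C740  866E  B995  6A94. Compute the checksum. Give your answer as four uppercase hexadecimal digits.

8419

One's-complement addition (fold any carry out of bit 15 back into bit 0):
  0x8C52 + 0x7DBA = 0x10A0C → wrap carry → 0x0A0D
  0x0A0D + 0xC740 = 0x0D14D
  0xD14D + 0x866E = 0x157BB → wrap carry → 0x57BC
  0x57BC + 0xB995 = 0x11151 → wrap carry → 0x1152
  0x1152 + 0x6A94 = 0x07BE6
One's-complement sum = 0x7BE6.
Checksum = ~0x7BE6 & 0xFFFF = 0x8419.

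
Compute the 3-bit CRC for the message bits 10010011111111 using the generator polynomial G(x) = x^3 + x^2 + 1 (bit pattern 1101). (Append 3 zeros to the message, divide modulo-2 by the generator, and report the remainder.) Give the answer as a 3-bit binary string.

Append 3 zeros: 10010011111111000. Divide by 1101 (XOR where the leading bit is 1):
  pos 0: 1001 XOR 1101 = 0100
  pos 1: 1000 XOR 1101 = 0101
  pos 2: 1010 XOR 1101 = 0111
  pos 3: 1111 XOR 1101 = 0010
  pos 5: 1011 XOR 1101 = 0110
  pos 6: 1101 XOR 1101 = 0000
  pos 10: 1111 XOR 1101 = 0010
  pos 12: 1000 XOR 1101 = 0101
  pos 13: 1010 XOR 1101 = 0111
Remainder (last 3 bits) = 111. This is the CRC / FCS.

111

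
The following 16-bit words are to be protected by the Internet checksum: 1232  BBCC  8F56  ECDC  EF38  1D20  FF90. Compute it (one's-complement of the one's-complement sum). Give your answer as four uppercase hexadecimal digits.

A9E3

One's-complement addition (fold any carry out of bit 15 back into bit 0):
  0x1232 + 0xBBCC = 0x0CDFE
  0xCDFE + 0x8F56 = 0x15D54 → wrap carry → 0x5D55
  0x5D55 + 0xECDC = 0x14A31 → wrap carry → 0x4A32
  0x4A32 + 0xEF38 = 0x1396A → wrap carry → 0x396B
  0x396B + 0x1D20 = 0x0568B
  0x568B + 0xFF90 = 0x1561B → wrap carry → 0x561C
One's-complement sum = 0x561C.
Checksum = ~0x561C & 0xFFFF = 0xA9E3.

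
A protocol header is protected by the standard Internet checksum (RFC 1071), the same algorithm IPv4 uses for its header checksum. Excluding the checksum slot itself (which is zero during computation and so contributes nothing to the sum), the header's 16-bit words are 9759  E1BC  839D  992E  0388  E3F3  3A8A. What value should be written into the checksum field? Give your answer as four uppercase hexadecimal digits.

One's-complement addition (fold any carry out of bit 15 back into bit 0):
  0x9759 + 0xE1BC = 0x17915 → wrap carry → 0x7916
  0x7916 + 0x839D = 0x0FCB3
  0xFCB3 + 0x992E = 0x195E1 → wrap carry → 0x95E2
  0x95E2 + 0x0388 = 0x0996A
  0x996A + 0xE3F3 = 0x17D5D → wrap carry → 0x7D5E
  0x7D5E + 0x3A8A = 0x0B7E8
One's-complement sum = 0xB7E8.
Checksum = ~0xB7E8 & 0xFFFF = 0x4817.

4817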